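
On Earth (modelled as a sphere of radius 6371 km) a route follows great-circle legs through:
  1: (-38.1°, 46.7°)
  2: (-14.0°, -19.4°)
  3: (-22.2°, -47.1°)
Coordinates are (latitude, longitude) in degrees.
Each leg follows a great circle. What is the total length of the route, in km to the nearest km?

10033 km

Leg 1→2: central angle 1.0943 rad, distance 6972.1 km.
Leg 2→3: central angle 0.4804 rad, distance 3060.5 km.
Total: 6972.1 + 3060.5 ≈ 10033 km.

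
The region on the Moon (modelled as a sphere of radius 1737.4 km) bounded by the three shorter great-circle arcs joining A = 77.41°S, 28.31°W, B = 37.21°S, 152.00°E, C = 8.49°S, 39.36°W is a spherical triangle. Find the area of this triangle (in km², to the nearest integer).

968554 km²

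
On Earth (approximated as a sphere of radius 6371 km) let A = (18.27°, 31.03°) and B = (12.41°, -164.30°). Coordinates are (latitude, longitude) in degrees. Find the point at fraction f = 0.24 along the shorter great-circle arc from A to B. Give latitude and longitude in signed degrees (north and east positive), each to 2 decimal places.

47.78°, 54.10°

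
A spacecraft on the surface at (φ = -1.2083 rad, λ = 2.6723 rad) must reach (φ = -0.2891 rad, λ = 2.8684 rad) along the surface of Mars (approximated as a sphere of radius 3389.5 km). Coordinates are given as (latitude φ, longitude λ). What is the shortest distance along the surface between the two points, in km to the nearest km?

Let φ₁ = -1.2083 rad, φ₂ = -0.2891 rad, and Δλ = 0.1961 rad.
cos c = sin φ₁ sin φ₂ + cos φ₁ cos φ₂ cos Δλ = (-0.9350)(-0.2851) + (0.3546)(0.9585)(0.9808) = 0.59994,
so c = arccos(0.59994) = 0.92737 rad.
Distance = R·c = 3389.5 × 0.9274 ≈ 3143 km.

3143 km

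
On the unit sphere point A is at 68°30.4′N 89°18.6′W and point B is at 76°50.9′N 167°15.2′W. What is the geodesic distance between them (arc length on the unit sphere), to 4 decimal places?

0.3938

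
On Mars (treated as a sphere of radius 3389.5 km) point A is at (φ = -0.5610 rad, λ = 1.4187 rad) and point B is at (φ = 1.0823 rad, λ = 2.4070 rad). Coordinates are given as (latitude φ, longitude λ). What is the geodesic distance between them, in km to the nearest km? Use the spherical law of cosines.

In radians: φ₁ = -0.5610, φ₂ = 1.0823, Δλ = 56.625° = 0.9883 rad.
cos c = sin φ₁ sin φ₂ + cos φ₁ cos φ₂ cos Δλ = (-0.5320)(0.8830) + (0.8467)(0.4693)(0.5501) = -0.25121,
so c = arccos(-0.25121) = 1.82473 rad.
Distance = R·c = 3389.5 × 1.8247 ≈ 6185 km.

6185 km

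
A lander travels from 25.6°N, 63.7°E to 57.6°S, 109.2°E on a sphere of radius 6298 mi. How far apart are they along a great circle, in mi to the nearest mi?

10057 mi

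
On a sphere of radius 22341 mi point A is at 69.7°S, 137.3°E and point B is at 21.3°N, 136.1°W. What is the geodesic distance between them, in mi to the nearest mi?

42406 mi

In radians: φ₁ = -1.2165, φ₂ = 0.3718, Δλ = 86.600° = 1.5115 rad.
cos c = sin φ₁ sin φ₂ + cos φ₁ cos φ₂ cos Δλ = (-0.9379)(0.3633) + (0.3469)(0.9317)(0.0593) = -0.32152,
so c = arccos(-0.32152) = 1.89813 rad.
Distance = R·c = 22341 × 1.8981 ≈ 42406 mi.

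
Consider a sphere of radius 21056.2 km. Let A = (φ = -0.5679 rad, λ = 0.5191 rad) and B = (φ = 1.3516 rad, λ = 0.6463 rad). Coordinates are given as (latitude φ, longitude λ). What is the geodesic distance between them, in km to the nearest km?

40451 km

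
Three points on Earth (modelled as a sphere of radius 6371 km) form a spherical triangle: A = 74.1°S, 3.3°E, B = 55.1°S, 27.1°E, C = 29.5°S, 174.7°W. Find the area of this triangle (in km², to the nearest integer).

8278853 km²

Side lengths (central angles): a = 1.6293, b = 1.3333, c = 0.3704 rad; semiperimeter s = 1.6665.
By l'Huilier's theorem, tan(E/4) = √[tan(s/2) tan((s−a)/2) tan((s−b)/2) tan((s−c)/2)], giving spherical excess E = 0.2040 rad.
Area = E·R² = 0.2040 × (6371)² ≈ 8278853 km².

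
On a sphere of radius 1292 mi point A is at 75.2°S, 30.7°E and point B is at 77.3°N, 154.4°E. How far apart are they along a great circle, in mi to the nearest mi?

3766 mi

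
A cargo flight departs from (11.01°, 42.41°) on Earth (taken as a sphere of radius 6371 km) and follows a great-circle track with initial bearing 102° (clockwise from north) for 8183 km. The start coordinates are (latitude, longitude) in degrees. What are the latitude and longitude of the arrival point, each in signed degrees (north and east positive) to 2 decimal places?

Angular distance δ = d/R = 8183/6371 = 1.28441 rad; initial bearing θ = 1.7802 rad.
sin φ₂ = sin φ₁ cos δ + cos φ₁ sin δ cos θ = (0.1910)(0.2825) + (0.9816)(0.9593)(-0.2079) = -0.1418, so φ₂ = -8.15°.
Δλ = atan2(sin θ sin δ cos φ₁, cos δ − sin φ₁ sin φ₂) = atan2(0.9210, 0.3096) = 71.422°.
λ₂ = 42.410° + 71.422° = 113.83°.

-8.15°, 113.83°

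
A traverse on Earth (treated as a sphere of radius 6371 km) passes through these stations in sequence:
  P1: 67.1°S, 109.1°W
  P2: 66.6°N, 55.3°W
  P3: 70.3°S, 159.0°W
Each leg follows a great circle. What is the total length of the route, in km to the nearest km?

Leg P1→P2: central angle 2.4252 rad, distance 15450.7 km.
Leg P2→P3: central angle 2.6809 rad, distance 17080.0 km.
Total: 15450.7 + 17080.0 ≈ 32531 km.

32531 km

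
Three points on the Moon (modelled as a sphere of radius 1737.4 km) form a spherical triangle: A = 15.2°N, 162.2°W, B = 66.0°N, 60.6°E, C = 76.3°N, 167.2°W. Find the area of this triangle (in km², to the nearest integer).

592471 km²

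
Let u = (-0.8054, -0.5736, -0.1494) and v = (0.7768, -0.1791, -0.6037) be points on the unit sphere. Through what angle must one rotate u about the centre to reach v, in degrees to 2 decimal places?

u·v = -0.4327; |u| = 1.0000, |v| = 1.0000.
cos θ = (u·v)/(|u||v|) = -0.4327, so θ = 115.64°.

115.64°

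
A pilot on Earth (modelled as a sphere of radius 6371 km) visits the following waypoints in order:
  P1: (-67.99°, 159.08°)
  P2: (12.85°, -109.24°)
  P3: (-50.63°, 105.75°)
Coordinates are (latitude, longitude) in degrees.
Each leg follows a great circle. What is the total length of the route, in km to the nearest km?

26160 km

Leg P1→P2: central angle 1.7894 rad, distance 11400.5 km.
Leg P2→P3: central angle 2.3166 rad, distance 14759.3 km.
Total: 11400.5 + 14759.3 ≈ 26160 km.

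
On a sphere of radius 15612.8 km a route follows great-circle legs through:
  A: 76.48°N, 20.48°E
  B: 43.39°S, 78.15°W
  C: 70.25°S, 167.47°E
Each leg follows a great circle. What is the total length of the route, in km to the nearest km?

Leg A→B: central angle 2.3370 rad, distance 36487.4 km.
Leg B→C: central angle 0.9942 rad, distance 15522.0 km.
Total: 36487.4 + 15522.0 ≈ 52009 km.

52009 km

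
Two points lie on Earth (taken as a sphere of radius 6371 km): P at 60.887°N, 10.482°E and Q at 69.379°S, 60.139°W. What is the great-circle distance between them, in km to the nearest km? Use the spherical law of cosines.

15516 km

With latitudes φ₁ = 60.887°, φ₂ = -69.379° and longitude difference Δλ = -70.621°:
cos c = sin φ₁ sin φ₂ + cos φ₁ cos φ₂ cos Δλ = (0.8737)(-0.9359) + (0.4865)(0.3522)(0.3318) = -0.76083,
so c = arccos(-0.76083) = 2.43539 rad.
Distance = R·c = 6371 × 2.4354 ≈ 15516 km.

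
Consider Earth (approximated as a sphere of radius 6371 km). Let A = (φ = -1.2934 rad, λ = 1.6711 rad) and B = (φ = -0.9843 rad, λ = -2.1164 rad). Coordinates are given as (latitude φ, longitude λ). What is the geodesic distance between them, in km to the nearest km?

With latitudes φ₁ = -74.106°, φ₂ = -56.396° and longitude difference Δλ = 142.992°:
Haversine: a = sin²(Δφ/2) + cos φ₁ cos φ₂ sin²(Δλ/2) = 0.0237 + (0.2739)(0.5534)(0.8993) = 0.15999.
Central angle c = 2·arcsin(√a) = 0.82301 rad.
Distance = R·c = 6371 × 0.8230 ≈ 5243 km.

5243 km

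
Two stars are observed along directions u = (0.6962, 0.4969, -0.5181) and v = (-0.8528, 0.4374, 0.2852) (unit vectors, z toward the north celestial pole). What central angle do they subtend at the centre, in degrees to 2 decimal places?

121.61°

u·v = -0.5241; |u| = 1.0000, |v| = 1.0000.
cos θ = (u·v)/(|u||v|) = -0.5241, so θ = 121.61°.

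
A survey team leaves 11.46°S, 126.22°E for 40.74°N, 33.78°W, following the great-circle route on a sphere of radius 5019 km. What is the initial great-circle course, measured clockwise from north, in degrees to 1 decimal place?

332.5°

Δλ = -160.000° = -2.7925 rad.
y = sin Δλ · cos φ₂ = (-0.3420)(0.7577) = -0.2591
x = cos φ₁ sin φ₂ − sin φ₁ cos φ₂ cos Δλ = (0.9801)(0.6526) − (-0.1987)(0.7577)(-0.9397) = 0.4982
θ = atan2(y, x) = -27.48°; adding 360° gives 332.5°.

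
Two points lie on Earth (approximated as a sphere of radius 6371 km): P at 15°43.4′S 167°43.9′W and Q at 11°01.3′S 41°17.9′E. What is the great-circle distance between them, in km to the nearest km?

With latitudes φ₁ = -15.723°, φ₂ = -11.022° and longitude difference Δλ = -150.970°:
cos c = sin φ₁ sin φ₂ + cos φ₁ cos φ₂ cos Δλ = (-0.2710)(-0.1912) + (0.9626)(0.9816)(-0.8744) = -0.77432,
so c = arccos(-0.77432) = 2.45643 rad.
Distance = R·c = 6371 × 2.4564 ≈ 15650 km.

15650 km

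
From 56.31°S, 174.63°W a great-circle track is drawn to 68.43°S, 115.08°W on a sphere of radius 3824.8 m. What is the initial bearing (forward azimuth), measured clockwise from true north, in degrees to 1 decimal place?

138.7°

Δλ = 59.550° = 1.0393 rad.
y = sin Δλ · cos φ₂ = (0.8621)(0.3676) = 0.3169
x = cos φ₁ sin φ₂ − sin φ₁ cos φ₂ cos Δλ = (0.5547)(-0.9300) − (-0.8321)(0.3676)(0.5068) = -0.3608
θ = atan2(y, x) = 138.71°, so the bearing is 138.7°.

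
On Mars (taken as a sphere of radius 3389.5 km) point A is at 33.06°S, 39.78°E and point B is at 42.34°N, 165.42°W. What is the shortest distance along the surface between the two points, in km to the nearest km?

Let φ₁ = -0.5770 rad, φ₂ = 0.7390 rad, and Δλ = 2.7018 rad.
cos c = sin φ₁ sin φ₂ + cos φ₁ cos φ₂ cos Δλ = (-0.5455)(0.6735) + (0.8381)(0.7392)(-0.9048) = -0.92795,
so c = arccos(-0.92795) = 2.75968 rad.
Distance = R·c = 3389.5 × 2.7597 ≈ 9354 km.

9354 km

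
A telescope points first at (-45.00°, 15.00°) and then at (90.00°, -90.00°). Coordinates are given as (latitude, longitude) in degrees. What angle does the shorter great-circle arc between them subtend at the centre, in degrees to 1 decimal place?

135.0°

With latitudes φ₁ = -45.000°, φ₂ = 90.000° and longitude difference Δλ = -105.000°:
Haversine: a = sin²(Δφ/2) + cos φ₁ cos φ₂ sin²(Δλ/2) = 0.8536 + (0.7071)(0.0000)(0.6294) = 0.85355.
Central angle c = 2·arcsin(√a) = 2.35619 rad.
So the angular separation is 135.0°.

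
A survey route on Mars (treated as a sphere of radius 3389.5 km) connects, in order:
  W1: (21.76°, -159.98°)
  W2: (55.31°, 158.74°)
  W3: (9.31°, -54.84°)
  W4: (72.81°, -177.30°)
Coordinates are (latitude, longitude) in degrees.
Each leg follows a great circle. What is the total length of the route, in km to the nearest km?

14499 km

Leg W1→W2: central angle 0.7925 rad, distance 2686.3 km.
Leg W2→W3: central angle 1.9123 rad, distance 6481.7 km.
Leg W3→W4: central angle 1.5728 rad, distance 5330.9 km.
Total: 2686.3 + 6481.7 + 5330.9 ≈ 14499 km.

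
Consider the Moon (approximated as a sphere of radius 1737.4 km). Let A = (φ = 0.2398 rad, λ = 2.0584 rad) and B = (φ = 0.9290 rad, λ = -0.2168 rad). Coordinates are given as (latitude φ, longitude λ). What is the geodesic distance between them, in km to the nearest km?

With latitudes φ₁ = 13.740°, φ₂ = 53.228° and longitude difference Δλ = -130.359°:
Haversine: a = sin²(Δφ/2) + cos φ₁ cos φ₂ sin²(Δλ/2) = 0.1141 + (0.9714)(0.5986)(0.8238) = 0.59316.
Central angle c = 2·arcsin(√a) = 1.75821 rad.
Distance = R·c = 1737.4 × 1.7582 ≈ 3055 km.

3055 km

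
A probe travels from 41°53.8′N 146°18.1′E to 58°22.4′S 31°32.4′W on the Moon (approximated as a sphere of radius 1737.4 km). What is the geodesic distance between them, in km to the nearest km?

4957 km

Let φ₁ = 0.7312 rad, φ₂ = -1.0188 rad, and Δλ = -3.1039 rad.
cos c = sin φ₁ sin φ₂ + cos φ₁ cos φ₂ cos Δλ = (0.6678)(-0.8515) + (0.7444)(0.5244)(-0.9993) = -0.95866,
so c = arccos(-0.95866) = 2.85305 rad.
Distance = R·c = 1737.4 × 2.8530 ≈ 4957 km.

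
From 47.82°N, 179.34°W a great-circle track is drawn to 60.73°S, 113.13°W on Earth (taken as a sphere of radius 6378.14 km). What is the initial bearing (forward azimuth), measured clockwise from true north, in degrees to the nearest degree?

149°

With φ₁ = 0.8346, φ₂ = -1.0599, Δλ = 1.1556 rad, the forward-azimuth formula gives
θ = atan2( sin Δλ cos φ₂ , cos φ₁ sin φ₂ − sin φ₁ cos φ₂ cos Δλ ) = atan2(0.4474, -0.7319) = 148.56°.
So the initial bearing is 149°.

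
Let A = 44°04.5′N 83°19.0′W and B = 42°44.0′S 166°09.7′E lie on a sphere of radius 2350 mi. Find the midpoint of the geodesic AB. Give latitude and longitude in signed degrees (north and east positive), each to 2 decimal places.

Central angle δ = 2.2877 rad. Interpolating on the sphere with fraction f = 0.5:
P = [sin((1−f)δ)·A + sin(fδ)·B] / sin δ = 1.2074·A + 1.2074·B in Cartesian coordinates,
giving P = (-0.7602, -0.6494, 0.0205), i.e. latitude 1.18°, longitude -139.49°.

1.18°, -139.49°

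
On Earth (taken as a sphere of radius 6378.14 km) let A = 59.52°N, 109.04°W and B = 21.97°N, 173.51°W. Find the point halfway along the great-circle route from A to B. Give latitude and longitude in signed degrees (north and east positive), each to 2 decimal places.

Central angle δ = 1.0179 rad. Interpolating on the sphere with fraction f = 0.5:
P = [sin((1−f)δ)·A + sin(fδ)·B] / sin δ = 0.5726·A + 0.5726·B in Cartesian coordinates,
giving P = (-0.6223, -0.3346, 0.7077), i.e. latitude 45.04°, longitude -151.74°.

45.04°, -151.74°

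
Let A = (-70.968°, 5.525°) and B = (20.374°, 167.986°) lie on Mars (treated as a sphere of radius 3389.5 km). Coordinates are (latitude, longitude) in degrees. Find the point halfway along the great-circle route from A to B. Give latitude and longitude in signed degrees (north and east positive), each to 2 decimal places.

The central angle between A and B is δ = 2.2403 rad.
With f = 0.5, the slerp weights are sin((1−f)δ)/sin δ = 1.1480 and sin(fδ)/sin δ = 1.1480.
Weighted sum of the unit vectors: (1.1480)·(0.3246,0.0314,-0.9453) + (1.1480)·(-0.9169,0.1951,0.3481) = (-0.6800, 0.2600, -0.6856).
Converting back: φ = atan2(z, √(x²+y²)) = -43.28°, λ = atan2(y, x) = 159.07°.

-43.28°, 159.07°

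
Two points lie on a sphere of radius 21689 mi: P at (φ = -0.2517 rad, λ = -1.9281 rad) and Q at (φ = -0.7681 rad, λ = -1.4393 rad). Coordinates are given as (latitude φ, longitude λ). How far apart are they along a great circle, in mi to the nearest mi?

14384 mi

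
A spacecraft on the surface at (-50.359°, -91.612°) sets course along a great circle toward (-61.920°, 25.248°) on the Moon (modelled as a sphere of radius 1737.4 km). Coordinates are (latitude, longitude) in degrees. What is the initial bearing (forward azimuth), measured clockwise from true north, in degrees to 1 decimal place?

Δλ = 116.860° = 2.0396 rad.
y = sin Δλ · cos φ₂ = (0.8921)(0.4707) = 0.4199
x = cos φ₁ sin φ₂ − sin φ₁ cos φ₂ cos Δλ = (0.6380)(-0.8823) − (-0.7701)(0.4707)(-0.4518) = -0.7266
θ = atan2(y, x) = 149.98°, so the bearing is 150.0°.

150.0°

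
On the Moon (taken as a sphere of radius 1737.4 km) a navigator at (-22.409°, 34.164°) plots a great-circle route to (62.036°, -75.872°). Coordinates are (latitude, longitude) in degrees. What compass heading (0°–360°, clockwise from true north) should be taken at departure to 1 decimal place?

329.7°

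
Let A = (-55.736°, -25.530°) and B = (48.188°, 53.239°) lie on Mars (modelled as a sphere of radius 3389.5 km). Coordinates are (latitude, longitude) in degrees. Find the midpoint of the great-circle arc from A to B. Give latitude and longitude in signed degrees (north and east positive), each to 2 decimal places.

Central angle δ = 2.1447 rad. Interpolating on the sphere with fraction f = 0.5:
P = [sin((1−f)δ)·A + sin(fδ)·B] / sin δ = 1.0459·A + 1.0459·B in Cartesian coordinates,
giving P = (0.9486, 0.3048, -0.0848), i.e. latitude -4.87°, longitude 17.81°.

-4.87°, 17.81°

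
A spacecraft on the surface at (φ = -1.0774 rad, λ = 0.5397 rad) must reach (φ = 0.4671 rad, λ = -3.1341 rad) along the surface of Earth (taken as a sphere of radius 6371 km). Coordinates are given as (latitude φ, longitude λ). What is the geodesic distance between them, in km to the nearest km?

15517 km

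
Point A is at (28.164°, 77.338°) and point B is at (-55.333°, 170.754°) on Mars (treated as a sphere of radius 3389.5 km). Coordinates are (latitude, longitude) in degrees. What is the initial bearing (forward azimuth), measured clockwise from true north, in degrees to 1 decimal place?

With φ₁ = 0.4916, φ₂ = -0.9657, Δλ = 1.6304 rad, the forward-azimuth formula gives
θ = atan2( sin Δλ cos φ₂ , cos φ₁ sin φ₂ − sin φ₁ cos φ₂ cos Δλ ) = atan2(0.5678, -0.7091) = 141.31°.
So the initial bearing is 141.3°.

141.3°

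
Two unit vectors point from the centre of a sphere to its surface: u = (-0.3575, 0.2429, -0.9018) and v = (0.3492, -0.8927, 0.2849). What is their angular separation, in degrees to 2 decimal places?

u·v = -0.5986; |u| = 1.0000, |v| = 1.0000.
cos θ = (u·v)/(|u||v|) = -0.5986, so θ = 126.77°.

126.77°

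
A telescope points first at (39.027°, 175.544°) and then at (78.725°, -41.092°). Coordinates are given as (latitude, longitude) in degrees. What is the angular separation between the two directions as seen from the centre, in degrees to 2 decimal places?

Let φ₁ = 0.6811 rad, φ₂ = 1.3740 rad, and Δλ = 2.5022 rad.
cos c = sin φ₁ sin φ₂ + cos φ₁ cos φ₂ cos Δλ = (0.6297)(0.9807) + (0.7768)(0.1955)(-0.8024) = 0.49565,
so c = arccos(0.49565) = 1.05221 rad.
So the angular separation is 60.29°.

60.29°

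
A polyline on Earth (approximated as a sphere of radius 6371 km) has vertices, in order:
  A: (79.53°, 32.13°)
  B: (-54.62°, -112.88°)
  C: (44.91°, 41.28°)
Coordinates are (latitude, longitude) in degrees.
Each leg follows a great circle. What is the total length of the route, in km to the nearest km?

34856 km

Leg A→B: central angle 2.6637 rad, distance 16970.3 km.
Leg B→C: central angle 2.8074 rad, distance 17885.9 km.
Total: 16970.3 + 17885.9 ≈ 34856 km.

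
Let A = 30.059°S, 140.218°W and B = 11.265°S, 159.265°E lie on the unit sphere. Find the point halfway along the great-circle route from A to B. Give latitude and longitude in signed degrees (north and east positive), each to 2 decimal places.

-23.57°, -172.56°

Central angle δ = 1.0291 rad. Interpolating on the sphere with fraction f = 0.5:
P = [sin((1−f)δ)·A + sin(fδ)·B] / sin δ = 0.5744·A + 0.5744·B in Cartesian coordinates,
giving P = (-0.9088, -0.1187, -0.3999), i.e. latitude -23.57°, longitude -172.56°.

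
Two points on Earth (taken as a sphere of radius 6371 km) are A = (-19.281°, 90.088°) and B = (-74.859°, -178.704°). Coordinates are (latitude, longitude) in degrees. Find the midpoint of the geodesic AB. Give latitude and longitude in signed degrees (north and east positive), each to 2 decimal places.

Central angle δ = 1.2519 rad. Interpolating on the sphere with fraction f = 0.5:
P = [sin((1−f)δ)·A + sin(fδ)·B] / sin δ = 0.6170·A + 0.6170·B in Cartesian coordinates,
giving P = (-0.1620, 0.5787, -0.7993), i.e. latitude -53.06°, longitude 105.64°.

-53.06°, 105.64°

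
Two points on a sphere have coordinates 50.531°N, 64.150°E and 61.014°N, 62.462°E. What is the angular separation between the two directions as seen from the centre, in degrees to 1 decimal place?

10.5°

With latitudes φ₁ = 50.531°, φ₂ = 61.014° and longitude difference Δλ = -1.688°:
cos c = sin φ₁ sin φ₂ + cos φ₁ cos φ₂ cos Δλ = (0.7720)(0.8747) + (0.6357)(0.4846)(0.9996) = 0.98318,
so c = arccos(0.98318) = 0.18370 rad.
So the angular separation is 10.5°.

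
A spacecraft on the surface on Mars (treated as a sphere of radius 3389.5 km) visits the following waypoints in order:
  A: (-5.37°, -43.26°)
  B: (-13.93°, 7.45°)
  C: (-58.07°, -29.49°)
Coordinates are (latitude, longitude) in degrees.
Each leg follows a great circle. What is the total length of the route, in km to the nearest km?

6075 km

Leg A→B: central angle 0.8835 rad, distance 2994.6 km.
Leg B→C: central angle 0.9089 rad, distance 3080.8 km.
Total: 2994.6 + 3080.8 ≈ 6075 km.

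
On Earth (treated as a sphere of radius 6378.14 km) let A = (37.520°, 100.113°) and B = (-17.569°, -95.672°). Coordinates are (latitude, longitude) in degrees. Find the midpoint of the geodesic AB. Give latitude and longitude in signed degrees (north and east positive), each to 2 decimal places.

The central angle between A and B is δ = 2.7176 rad.
With f = 0.5, the slerp weights are sin((1−f)δ)/sin δ = 2.3765 and sin(fδ)/sin δ = 2.3765.
Weighted sum of the unit vectors: (2.3765)·(-0.1393,0.7808,0.6090) + (2.3765)·(-0.0942,-0.9487,-0.3019) = (-0.5549, -0.3989, 0.7300).
Converting back: φ = atan2(z, √(x²+y²)) = 46.89°, λ = atan2(y, x) = -144.29°.

46.89°, -144.29°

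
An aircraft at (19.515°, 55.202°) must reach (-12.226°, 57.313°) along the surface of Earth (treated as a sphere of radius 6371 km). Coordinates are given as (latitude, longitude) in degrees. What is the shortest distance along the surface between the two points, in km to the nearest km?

In radians: φ₁ = 0.3406, φ₂ = -0.2134, Δλ = 2.111° = 0.0368 rad.
cos c = sin φ₁ sin φ₂ + cos φ₁ cos φ₂ cos Δλ = (0.3341)(-0.2118) + (0.9426)(0.9773)(0.9993) = 0.84981,
so c = arccos(0.84981) = 0.55517 rad.
Distance = R·c = 6371 × 0.5552 ≈ 3537 km.

3537 km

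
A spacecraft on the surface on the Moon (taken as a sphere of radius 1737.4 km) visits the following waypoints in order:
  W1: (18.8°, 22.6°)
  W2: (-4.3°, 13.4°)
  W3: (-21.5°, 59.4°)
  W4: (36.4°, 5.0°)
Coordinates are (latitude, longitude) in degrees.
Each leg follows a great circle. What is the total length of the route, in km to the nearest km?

4548 km

Leg W1→W2: central angle 0.4331 rad, distance 752.4 km.
Leg W2→W3: central angle 0.8339 rad, distance 1448.8 km.
Leg W3→W4: central angle 1.3506 rad, distance 2346.5 km.
Total: 752.4 + 1448.8 + 2346.5 ≈ 4548 km.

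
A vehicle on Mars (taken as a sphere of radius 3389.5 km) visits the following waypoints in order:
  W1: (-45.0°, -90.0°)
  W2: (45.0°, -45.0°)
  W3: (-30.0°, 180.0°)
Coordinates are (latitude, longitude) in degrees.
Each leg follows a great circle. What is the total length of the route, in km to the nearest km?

Leg W1→W2: central angle 1.7178 rad, distance 5822.4 km.
Leg W2→W3: central angle 2.4760 rad, distance 8392.5 km.
Total: 5822.4 + 8392.5 ≈ 14215 km.

14215 km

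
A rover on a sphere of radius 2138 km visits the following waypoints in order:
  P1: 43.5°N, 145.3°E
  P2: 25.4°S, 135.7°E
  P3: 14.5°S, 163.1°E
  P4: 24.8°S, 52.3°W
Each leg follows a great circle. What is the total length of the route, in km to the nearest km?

8397 km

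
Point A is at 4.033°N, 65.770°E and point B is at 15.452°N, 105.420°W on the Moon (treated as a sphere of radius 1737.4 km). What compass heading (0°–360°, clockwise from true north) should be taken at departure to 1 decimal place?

336.1°

Δλ = -171.190° = -2.9878 rad.
y = sin Δλ · cos φ₂ = (-0.1532)(0.9639) = -0.1476
x = cos φ₁ sin φ₂ − sin φ₁ cos φ₂ cos Δλ = (0.9975)(0.2664) − (0.0703)(0.9639)(-0.9882) = 0.3328
θ = atan2(y, x) = -23.92°; adding 360° gives 336.1°.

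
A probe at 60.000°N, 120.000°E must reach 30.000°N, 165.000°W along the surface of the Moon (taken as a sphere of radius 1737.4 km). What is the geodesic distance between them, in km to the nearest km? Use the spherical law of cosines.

Let φ₁ = 1.0472 rad, φ₂ = 0.5236 rad, and Δλ = 1.3090 rad.
cos c = sin φ₁ sin φ₂ + cos φ₁ cos φ₂ cos Δλ = (0.8660)(0.5000) + (0.5000)(0.8660)(0.2588) = 0.54508,
so c = arccos(0.54508) = 0.99431 rad.
Distance = R·c = 1737.4 × 0.9943 ≈ 1728 km.

1728 km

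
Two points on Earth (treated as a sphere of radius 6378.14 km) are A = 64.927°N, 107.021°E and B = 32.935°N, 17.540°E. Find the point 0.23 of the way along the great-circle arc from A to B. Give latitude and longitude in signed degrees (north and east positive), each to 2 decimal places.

Central angle δ = 1.0522 rad. Interpolating on the sphere with fraction f = 0.23:
P = [sin((1−f)δ)·A + sin(fδ)·B] / sin δ = 0.8341·A + 0.2759·B in Cartesian coordinates,
giving P = (0.1174, 0.4078, 0.9055), i.e. latitude 64.89°, longitude 73.95°.

64.89°, 73.95°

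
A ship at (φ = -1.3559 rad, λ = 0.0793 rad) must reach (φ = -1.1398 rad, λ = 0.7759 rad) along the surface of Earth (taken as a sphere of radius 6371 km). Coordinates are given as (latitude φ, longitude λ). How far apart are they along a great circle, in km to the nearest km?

Let φ₁ = -1.3559 rad, φ₂ = -1.1398 rad, and Δλ = 0.6966 rad.
cos c = sin φ₁ sin φ₂ + cos φ₁ cos φ₂ cos Δλ = (-0.9770)(-0.9085) + (0.2132)(0.4178)(0.7670) = 0.95599,
so c = arccos(0.95599) = 0.29779 rad.
Distance = R·c = 6371 × 0.2978 ≈ 1897 km.

1897 km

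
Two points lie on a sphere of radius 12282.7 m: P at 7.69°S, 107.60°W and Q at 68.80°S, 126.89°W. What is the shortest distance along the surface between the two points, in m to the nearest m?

Let φ₁ = -0.1342 rad, φ₂ = -1.2008 rad, and Δλ = -0.3367 rad.
cos c = sin φ₁ sin φ₂ + cos φ₁ cos φ₂ cos Δλ = (-0.1338)(-0.9323) + (0.9910)(0.3616)(0.9439) = 0.46301,
so c = arccos(0.46301) = 1.08941 rad.
Distance = R·c = 12282.7 × 1.0894 ≈ 13381 m.

13381 m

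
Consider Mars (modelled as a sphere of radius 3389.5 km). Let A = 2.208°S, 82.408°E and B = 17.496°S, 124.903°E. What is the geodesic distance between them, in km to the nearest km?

2628 km

In radians: φ₁ = -0.0385, φ₂ = -0.3054, Δλ = 42.495° = 0.7417 rad.
cos c = sin φ₁ sin φ₂ + cos φ₁ cos φ₂ cos Δλ = (-0.0385)(-0.3006) + (0.9993)(0.9537)(0.7373) = 0.71429,
so c = arccos(0.71429) = 0.77519 rad.
Distance = R·c = 3389.5 × 0.7752 ≈ 2628 km.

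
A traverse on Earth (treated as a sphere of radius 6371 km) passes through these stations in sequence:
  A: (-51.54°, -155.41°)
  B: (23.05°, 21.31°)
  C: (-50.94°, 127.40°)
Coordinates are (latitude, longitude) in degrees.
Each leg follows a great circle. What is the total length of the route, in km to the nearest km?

Leg A→B: central angle 2.6424 rad, distance 16834.6 km.
Leg B→C: central angle 2.0541 rad, distance 13086.8 km.
Total: 16834.6 + 13086.8 ≈ 29921 km.

29921 km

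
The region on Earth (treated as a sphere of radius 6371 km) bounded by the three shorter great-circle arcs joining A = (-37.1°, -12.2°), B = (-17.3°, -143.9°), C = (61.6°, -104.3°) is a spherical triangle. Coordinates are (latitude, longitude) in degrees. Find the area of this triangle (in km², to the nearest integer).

105725805 km²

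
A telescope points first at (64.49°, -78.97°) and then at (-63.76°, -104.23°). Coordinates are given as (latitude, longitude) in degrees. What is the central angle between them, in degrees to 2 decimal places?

129.59°

Let φ₁ = 1.1256 rad, φ₂ = -1.1128 rad, and Δλ = -0.4409 rad.
cos c = sin φ₁ sin φ₂ + cos φ₁ cos φ₂ cos Δλ = (0.9025)(-0.8969) + (0.4307)(0.4421)(0.9044) = -0.63730,
so c = arccos(-0.63730) = 2.26179 rad.
So the angular separation is 129.59°.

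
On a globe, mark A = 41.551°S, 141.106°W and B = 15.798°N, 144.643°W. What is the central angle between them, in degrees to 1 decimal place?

57.4°

Let φ₁ = -0.7252 rad, φ₂ = 0.2757 rad, and Δλ = -0.0617 rad.
cos c = sin φ₁ sin φ₂ + cos φ₁ cos φ₂ cos Δλ = (-0.6633)(0.2722) + (0.7484)(0.9622)(0.9981) = 0.53815,
so c = arccos(0.53815) = 1.00256 rad.
So the angular separation is 57.4°.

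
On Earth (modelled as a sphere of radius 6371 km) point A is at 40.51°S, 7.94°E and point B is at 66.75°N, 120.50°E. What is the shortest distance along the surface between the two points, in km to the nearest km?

15055 km

With latitudes φ₁ = -40.510°, φ₂ = 66.750° and longitude difference Δλ = 112.560°:
cos c = sin φ₁ sin φ₂ + cos φ₁ cos φ₂ cos Δλ = (-0.6496)(0.9188) + (0.7603)(0.3947)(-0.3837) = -0.71197,
so c = arccos(-0.71197) = 2.36310 rad.
Distance = R·c = 6371 × 2.3631 ≈ 15055 km.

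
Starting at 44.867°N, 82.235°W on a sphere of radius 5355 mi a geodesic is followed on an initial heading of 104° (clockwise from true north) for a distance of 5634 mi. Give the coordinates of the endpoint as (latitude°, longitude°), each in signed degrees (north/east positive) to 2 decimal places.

Angular distance δ = d/R = 5634/5355 = 1.05210 rad; initial bearing θ = 1.8151 rad.
sin φ₂ = sin φ₁ cos δ + cos φ₁ sin δ cos θ = (0.7055)(0.4957) + (0.7087)(0.8685)(-0.2419) = 0.2008, so φ₂ = 11.59°.
Δλ = atan2(sin θ sin δ cos φ₁, cos δ − sin φ₁ sin φ₂) = atan2(0.5972, 0.3541) = 59.338°.
λ₂ = -82.235° + 59.338° = -22.90°.

11.59°, -22.90°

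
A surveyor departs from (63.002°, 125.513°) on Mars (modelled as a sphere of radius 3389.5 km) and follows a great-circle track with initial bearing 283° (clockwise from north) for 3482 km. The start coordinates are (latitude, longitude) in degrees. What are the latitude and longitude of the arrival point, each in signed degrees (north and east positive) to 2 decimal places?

33.24°, 39.85°

Angular distance δ = d/R = 3482/3389.5 = 1.02729 rad; initial bearing θ = 4.9393 rad.
sin φ₂ = sin φ₁ cos δ + cos φ₁ sin δ cos θ = (0.8910)(0.5171) + (0.4540)(0.8559)(0.2250) = 0.5482, so φ₂ = 33.24°.
Δλ = atan2(sin θ sin δ cos φ₁, cos δ − sin φ₁ sin φ₂) = atan2(-0.3786, 0.0287) = -85.666°.
λ₂ = 125.513° − 85.666° = 39.85°.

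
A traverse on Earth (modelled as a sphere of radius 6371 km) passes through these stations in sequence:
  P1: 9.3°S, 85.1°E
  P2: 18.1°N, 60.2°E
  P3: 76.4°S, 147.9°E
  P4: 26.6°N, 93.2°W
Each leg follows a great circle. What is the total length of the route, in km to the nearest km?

Leg P1→P2: central angle 0.6425 rad, distance 4093.2 km.
Leg P2→P3: central angle 1.8682 rad, distance 11902.0 km.
Leg P3→P4: central angle 2.1375 rad, distance 13617.7 km.
Total: 4093.2 + 11902.0 + 13617.7 ≈ 29613 km.

29613 km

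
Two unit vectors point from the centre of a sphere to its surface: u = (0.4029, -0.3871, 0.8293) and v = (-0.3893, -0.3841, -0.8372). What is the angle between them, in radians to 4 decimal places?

2.3497 rad

u·v = -0.7025; |u| = 1.0000, |v| = 1.0000.
cos θ = (u·v)/(|u||v|) = -0.7025, so θ = 2.3497 rad.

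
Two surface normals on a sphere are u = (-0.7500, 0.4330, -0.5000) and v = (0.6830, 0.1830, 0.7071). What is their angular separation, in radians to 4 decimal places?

2.4760 rad

u·v = -0.7866; |u| = 1.0000, |v| = 1.0000.
cos θ = (u·v)/(|u||v|) = -0.7866, so θ = 2.4760 rad.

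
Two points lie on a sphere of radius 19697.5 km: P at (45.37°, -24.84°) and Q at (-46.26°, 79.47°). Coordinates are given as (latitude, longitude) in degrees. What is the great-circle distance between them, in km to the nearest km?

Let φ₁ = 0.7919 rad, φ₂ = -0.8074 rad, and Δλ = 1.8206 rad.
cos c = sin φ₁ sin φ₂ + cos φ₁ cos φ₂ cos Δλ = (0.7117)(-0.7225) + (0.7025)(0.6914)(-0.2472) = -0.63422,
so c = arccos(-0.63422) = 2.25779 rad.
Distance = R·c = 19697.5 × 2.2578 ≈ 44473 km.

44473 km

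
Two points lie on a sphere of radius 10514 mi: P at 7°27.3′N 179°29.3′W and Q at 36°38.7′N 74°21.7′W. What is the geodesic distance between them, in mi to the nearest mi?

In radians: φ₁ = 0.1301, φ₂ = 0.6396, Δλ = 105.127° = 1.8348 rad.
cos c = sin φ₁ sin φ₂ + cos φ₁ cos φ₂ cos Δλ = (0.1297)(0.5969) + (0.9915)(0.8023)(-0.2610) = -0.13017,
so c = arccos(-0.13017) = 1.70133 rad.
Distance = R·c = 10514 × 1.7013 ≈ 17888 mi.

17888 mi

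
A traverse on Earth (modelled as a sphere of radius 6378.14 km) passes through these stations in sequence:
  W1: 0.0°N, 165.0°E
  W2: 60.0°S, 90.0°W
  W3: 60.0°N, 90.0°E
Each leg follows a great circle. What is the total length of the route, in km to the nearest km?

30884 km

Leg W1→W2: central angle 1.7006 rad, distance 10846.5 km.
Leg W2→W3: central angle 3.1416 rad, distance 20037.5 km.
Total: 10846.5 + 20037.5 ≈ 30884 km.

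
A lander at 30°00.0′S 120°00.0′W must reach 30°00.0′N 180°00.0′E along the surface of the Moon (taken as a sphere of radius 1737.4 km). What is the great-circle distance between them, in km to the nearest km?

With latitudes φ₁ = -30.000°, φ₂ = 30.000° and longitude difference Δλ = -60.000°:
Haversine: a = sin²(Δφ/2) + cos φ₁ cos φ₂ sin²(Δλ/2) = 0.2500 + (0.8660)(0.8660)(0.2500) = 0.43750.
Central angle c = 2·arcsin(√a) = 1.44547 rad.
Distance = R·c = 1737.4 × 1.4455 ≈ 2511 km.

2511 km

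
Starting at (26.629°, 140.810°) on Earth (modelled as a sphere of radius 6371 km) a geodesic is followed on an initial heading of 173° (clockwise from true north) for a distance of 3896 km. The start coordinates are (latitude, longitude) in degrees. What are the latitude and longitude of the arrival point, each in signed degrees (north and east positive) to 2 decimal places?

Angular distance δ = d/R = 3896/6371 = 0.61152 rad; initial bearing θ = 3.0194 rad.
sin φ₂ = sin φ₁ cos δ + cos φ₁ sin δ cos θ = (0.4482)(0.8188) + (0.8939)(0.5741)(-0.9925) = -0.1424, so φ₂ = -8.19°.
Δλ = atan2(sin θ sin δ cos φ₁, cos δ − sin φ₁ sin φ₂) = atan2(0.0625, 0.8826) = 4.053°.
λ₂ = 140.810° + 4.053° = 144.86°.

-8.19°, 144.86°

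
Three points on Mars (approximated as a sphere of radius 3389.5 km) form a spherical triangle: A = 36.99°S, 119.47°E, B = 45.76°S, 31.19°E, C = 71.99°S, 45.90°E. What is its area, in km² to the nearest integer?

2511891 km²

Side lengths (central angles): a = 0.4735, b = 0.8736, c = 1.1065 rad; semiperimeter s = 1.2268.
By l'Huilier's theorem, tan(E/4) = √[tan(s/2) tan((s−a)/2) tan((s−b)/2) tan((s−c)/2)], giving spherical excess E = 0.2186 rad.
Area = E·R² = 0.2186 × (3389.5)² ≈ 2511891 km².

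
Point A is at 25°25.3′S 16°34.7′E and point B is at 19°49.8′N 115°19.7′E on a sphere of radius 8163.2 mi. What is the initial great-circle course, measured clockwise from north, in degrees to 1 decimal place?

With φ₁ = -0.4437, φ₂ = 0.3461, Δλ = 1.7235 rad, the forward-azimuth formula gives
θ = atan2( sin Δλ cos φ₂ , cos φ₁ sin φ₂ − sin φ₁ cos φ₂ cos Δλ ) = atan2(0.9298, 0.2450) = 75.24°.
So the initial bearing is 75.2°.

75.2°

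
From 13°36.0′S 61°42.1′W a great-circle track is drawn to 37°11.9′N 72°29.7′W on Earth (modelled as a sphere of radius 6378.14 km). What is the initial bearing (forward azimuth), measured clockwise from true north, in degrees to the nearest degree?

Δλ = -10.793° = -0.1884 rad.
y = sin Δλ · cos φ₂ = (-0.1873)(0.7965) = -0.1492
x = cos φ₁ sin φ₂ − sin φ₁ cos φ₂ cos Δλ = (0.9720)(0.6046) − (-0.2351)(0.7965)(0.9823) = 0.7716
θ = atan2(y, x) = -10.94°; adding 360° gives 349°.

349°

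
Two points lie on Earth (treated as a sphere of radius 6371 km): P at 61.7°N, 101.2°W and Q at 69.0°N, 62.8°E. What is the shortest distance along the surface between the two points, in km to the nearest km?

5426 km

With latitudes φ₁ = 61.700°, φ₂ = 69.000° and longitude difference Δλ = 164.000°:
Haversine: a = sin²(Δφ/2) + cos φ₁ cos φ₂ sin²(Δλ/2) = 0.0041 + (0.4741)(0.3584)(0.9806) = 0.17066.
Central angle c = 2·arcsin(√a) = 0.85173 rad.
Distance = R·c = 6371 × 0.8517 ≈ 5426 km.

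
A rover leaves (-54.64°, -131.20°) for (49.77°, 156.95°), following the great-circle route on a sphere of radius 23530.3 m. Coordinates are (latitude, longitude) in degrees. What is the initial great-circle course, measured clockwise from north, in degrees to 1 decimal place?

314.6°

With φ₁ = -0.9536, φ₂ = 0.8687, Δλ = -1.2540 rad, the forward-azimuth formula gives
θ = atan2( sin Δλ cos φ₂ , cos φ₁ sin φ₂ − sin φ₁ cos φ₂ cos Δλ ) = atan2(-0.6137, 0.6059) = -45.37°.
Adding 360° brings this into [0°, 360°): 314.6°.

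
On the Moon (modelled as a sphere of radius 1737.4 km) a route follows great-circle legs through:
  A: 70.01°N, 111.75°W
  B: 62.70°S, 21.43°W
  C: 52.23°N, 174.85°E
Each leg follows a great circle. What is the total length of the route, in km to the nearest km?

9496 km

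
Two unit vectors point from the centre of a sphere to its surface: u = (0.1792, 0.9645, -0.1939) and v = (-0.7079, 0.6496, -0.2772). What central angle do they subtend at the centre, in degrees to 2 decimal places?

u·v = 0.5534; |u| = 1.0000, |v| = 1.0000.
cos θ = (u·v)/(|u||v|) = 0.5535, so θ = 56.40°.

56.40°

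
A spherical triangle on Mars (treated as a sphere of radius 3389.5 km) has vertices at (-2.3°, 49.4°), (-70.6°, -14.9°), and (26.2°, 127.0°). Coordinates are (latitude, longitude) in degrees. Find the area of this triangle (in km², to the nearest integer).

17730840 km²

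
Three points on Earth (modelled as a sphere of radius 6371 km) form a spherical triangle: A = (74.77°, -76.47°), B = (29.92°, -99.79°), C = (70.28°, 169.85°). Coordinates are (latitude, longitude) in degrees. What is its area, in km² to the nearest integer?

8712637 km²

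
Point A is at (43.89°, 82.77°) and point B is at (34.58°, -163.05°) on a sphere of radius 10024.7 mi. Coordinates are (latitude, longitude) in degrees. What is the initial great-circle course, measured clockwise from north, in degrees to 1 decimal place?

With φ₁ = 0.7660, φ₂ = 0.6035, Δλ = 1.9928 rad, the forward-azimuth formula gives
θ = atan2( sin Δλ cos φ₂ , cos φ₁ sin φ₂ − sin φ₁ cos φ₂ cos Δλ ) = atan2(0.7511, 0.6428) = 49.44°.
So the initial bearing is 49.4°.

49.4°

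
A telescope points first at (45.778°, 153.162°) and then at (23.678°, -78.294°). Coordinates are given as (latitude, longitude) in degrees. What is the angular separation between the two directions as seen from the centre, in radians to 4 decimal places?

1.6812 rad

With latitudes φ₁ = 45.778°, φ₂ = 23.678° and longitude difference Δλ = 128.544°:
cos c = sin φ₁ sin φ₂ + cos φ₁ cos φ₂ cos Δλ = (0.7166)(0.4016) + (0.6974)(0.9158)(-0.6231) = -0.11020,
so c = arccos(-0.11020) = 1.68122 rad.
So the angular separation is 1.6812 rad.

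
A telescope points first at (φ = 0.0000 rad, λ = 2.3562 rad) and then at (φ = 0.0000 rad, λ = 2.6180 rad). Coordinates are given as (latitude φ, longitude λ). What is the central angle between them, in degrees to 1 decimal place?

15.0°

In radians: φ₁ = 0.0000, φ₂ = 0.0000, Δλ = 15.000° = 0.2618 rad.
cos c = sin φ₁ sin φ₂ + cos φ₁ cos φ₂ cos Δλ = (0.0000)(0.0000) + (1.0000)(1.0000)(0.9659) = 0.96593,
so c = arccos(0.96593) = 0.26180 rad.
So the angular separation is 15.0°.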